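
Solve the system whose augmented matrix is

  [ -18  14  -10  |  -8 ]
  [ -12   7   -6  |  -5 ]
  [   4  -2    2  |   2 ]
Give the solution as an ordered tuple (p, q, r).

R1 → -1/18·R1
  [   1  -7/9  5/9  |  4/9 ]
  [ -12     7   -6  |   -5 ]
  [   4    -2    2  |    2 ]
R2 → R2 + 12·R1
  [ 1  -7/9  5/9  |  4/9 ]
  [ 0  -7/3  2/3  |  1/3 ]
  [ 4    -2    2  |    2 ]
R3 → R3 − 4·R1
  [ 1  -7/9   5/9  |  4/9 ]
  [ 0  -7/3   2/3  |  1/3 ]
  [ 0  10/9  -2/9  |  2/9 ]
R2 → -3/7·R2
  [ 1  -7/9   5/9  |   4/9 ]
  [ 0     1  -2/7  |  -1/7 ]
  [ 0  10/9  -2/9  |   2/9 ]
R3 → R3 − 10/9·R2
  [ 1  -7/9   5/9  |   4/9 ]
  [ 0     1  -2/7  |  -1/7 ]
  [ 0     0  2/21  |  8/21 ]
R3 → 21/2·R3
  [ 1  -7/9   5/9  |   4/9 ]
  [ 0     1  -2/7  |  -1/7 ]
  [ 0     0     1  |     4 ]
R2 → R2 + 2/7·R3
  [ 1  -7/9  5/9  |  4/9 ]
  [ 0     1    0  |    1 ]
  [ 0     0    1  |    4 ]
R1 → R1 − 5/9·R3
  [ 1  -7/9  0  |  -16/9 ]
  [ 0     1  0  |      1 ]
  [ 0     0  1  |      4 ]
R1 → R1 + 7/9·R2
  [ 1  0  0  |  -1 ]
  [ 0  1  0  |   1 ]
  [ 0  0  1  |   4 ]
Reading off the last column: p = -1, q = 1, r = 4.

(-1, 1, 4)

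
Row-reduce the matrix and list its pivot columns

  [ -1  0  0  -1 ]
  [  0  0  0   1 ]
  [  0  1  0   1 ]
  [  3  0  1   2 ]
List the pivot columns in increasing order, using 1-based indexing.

1, 2, 3, 4

ρ1 := -1·ρ1
  [ 1  0  0  1 ]
  [ 0  0  0  1 ]
  [ 0  1  0  1 ]
  [ 3  0  1  2 ]
ρ4 := ρ4 − 3·ρ1
  [ 1  0  0   1 ]
  [ 0  0  0   1 ]
  [ 0  1  0   1 ]
  [ 0  0  1  -1 ]
ρ2 ↔ ρ3
  [ 1  0  0   1 ]
  [ 0  1  0   1 ]
  [ 0  0  0   1 ]
  [ 0  0  1  -1 ]
ρ3 ↔ ρ4
  [ 1  0  0   1 ]
  [ 0  1  0   1 ]
  [ 0  0  1  -1 ]
  [ 0  0  0   1 ]
ρ3 := ρ3 + ρ4
  [ 1  0  0  1 ]
  [ 0  1  0  1 ]
  [ 0  0  1  0 ]
  [ 0  0  0  1 ]
ρ2 := ρ2 − ρ4
  [ 1  0  0  1 ]
  [ 0  1  0  0 ]
  [ 0  0  1  0 ]
  [ 0  0  0  1 ]
ρ1 := ρ1 − ρ4
  [ 1  0  0  0 ]
  [ 0  1  0  0 ]
  [ 0  0  1  0 ]
  [ 0  0  0  1 ]
Pivot columns are the columns containing a leading 1.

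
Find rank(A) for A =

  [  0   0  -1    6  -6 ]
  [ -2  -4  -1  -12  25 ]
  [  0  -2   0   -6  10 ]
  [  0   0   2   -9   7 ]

ρ1 ↔ ρ2
  [ -2  -4  -1  -12  25 ]
  [  0   0  -1    6  -6 ]
  [  0  -2   0   -6  10 ]
  [  0   0   2   -9   7 ]
ρ1 -> -1/2·ρ1
  [ 1   2  1/2   6  -25/2 ]
  [ 0   0   -1   6     -6 ]
  [ 0  -2    0  -6     10 ]
  [ 0   0    2  -9      7 ]
ρ2 ↔ ρ3
  [ 1   2  1/2   6  -25/2 ]
  [ 0  -2    0  -6     10 ]
  [ 0   0   -1   6     -6 ]
  [ 0   0    2  -9      7 ]
ρ2 -> -1/2·ρ2
  [ 1  2  1/2   6  -25/2 ]
  [ 0  1    0   3     -5 ]
  [ 0  0   -1   6     -6 ]
  [ 0  0    2  -9      7 ]
ρ3 -> -1·ρ3
  [ 1  2  1/2   6  -25/2 ]
  [ 0  1    0   3     -5 ]
  [ 0  0    1  -6      6 ]
  [ 0  0    2  -9      7 ]
ρ4 -> ρ4 − 2·ρ3
  [ 1  2  1/2   6  -25/2 ]
  [ 0  1    0   3     -5 ]
  [ 0  0    1  -6      6 ]
  [ 0  0    0   3     -5 ]
ρ4 -> 1/3·ρ4
  [ 1  2  1/2   6  -25/2 ]
  [ 0  1    0   3     -5 ]
  [ 0  0    1  -6      6 ]
  [ 0  0    0   1   -5/3 ]
ρ3 -> ρ3 + 6·ρ4
  [ 1  2  1/2  6  -25/2 ]
  [ 0  1    0  3     -5 ]
  [ 0  0    1  0     -4 ]
  [ 0  0    0  1   -5/3 ]
ρ2 -> ρ2 − 3·ρ4
  [ 1  2  1/2  6  -25/2 ]
  [ 0  1    0  0      0 ]
  [ 0  0    1  0     -4 ]
  [ 0  0    0  1   -5/3 ]
ρ1 -> ρ1 − 6·ρ4
  [ 1  2  1/2  0  -5/2 ]
  [ 0  1    0  0     0 ]
  [ 0  0    1  0    -4 ]
  [ 0  0    0  1  -5/3 ]
ρ1 -> ρ1 − 1/2·ρ3
  [ 1  2  0  0  -1/2 ]
  [ 0  1  0  0     0 ]
  [ 0  0  1  0    -4 ]
  [ 0  0  0  1  -5/3 ]
ρ1 -> ρ1 − 2·ρ2
  [ 1  0  0  0  -1/2 ]
  [ 0  1  0  0     0 ]
  [ 0  0  1  0    -4 ]
  [ 0  0  0  1  -5/3 ]
The reduced form has 4 nonzero rows.

rank = 4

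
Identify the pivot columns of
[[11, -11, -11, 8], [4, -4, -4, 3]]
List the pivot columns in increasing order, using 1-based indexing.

1, 4

Multiply R1 by 1/11.
  [ 1  -1  -1  8/11 ]
  [ 4  -4  -4     3 ]
Subtract 4 times R1 from R2.
  [ 1  -1  -1  8/11 ]
  [ 0   0   0  1/11 ]
Multiply R2 by 11.
  [ 1  -1  -1  8/11 ]
  [ 0   0   0     1 ]
Subtract 8/11 times R2 from R1.
  [ 1  -1  -1  0 ]
  [ 0   0   0  1 ]
Pivot columns are the columns containing a leading 1.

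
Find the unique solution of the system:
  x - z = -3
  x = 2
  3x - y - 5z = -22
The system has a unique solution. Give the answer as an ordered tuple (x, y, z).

Form the augmented matrix and row-reduce:
  [ 1   0  -1  |   -3 ]
  [ 1   0   0  |    2 ]
  [ 3  -1  -5  |  -22 ]
Subtract ρ1 from ρ2.
  [ 1   0  -1  |   -3 ]
  [ 0   0   1  |    5 ]
  [ 3  -1  -5  |  -22 ]
Subtract 3 times ρ1 from ρ3.
  [ 1   0  -1  |   -3 ]
  [ 0   0   1  |    5 ]
  [ 0  -1  -2  |  -13 ]
Swap ρ2 and ρ3.
  [ 1   0  -1  |   -3 ]
  [ 0  -1  -2  |  -13 ]
  [ 0   0   1  |    5 ]
Multiply ρ2 by -1.
  [ 1  0  -1  |  -3 ]
  [ 0  1   2  |  13 ]
  [ 0  0   1  |   5 ]
Subtract 2 times ρ3 from ρ2.
  [ 1  0  -1  |  -3 ]
  [ 0  1   0  |   3 ]
  [ 0  0   1  |   5 ]
Add ρ3 to ρ1.
  [ 1  0  0  |  2 ]
  [ 0  1  0  |  3 ]
  [ 0  0  1  |  5 ]
Reading off the last column: x = 2, y = 3, z = 5.

(2, 3, 5)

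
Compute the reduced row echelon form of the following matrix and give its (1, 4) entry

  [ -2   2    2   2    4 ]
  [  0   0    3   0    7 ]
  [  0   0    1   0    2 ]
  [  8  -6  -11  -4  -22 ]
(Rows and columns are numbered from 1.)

1

Multiply R1 by -1/2.
Subtract 8 times R1 from R4.
Swap R2 and R4.
Multiply R2 by 1/2.
Subtract 3 times R3 from R4.
Subtract 2 times R4 from R3.
Add 3 times R4 to R2.
Add 2 times R4 to R1.
Add 3/2 times R3 to R2.
Add R3 to R1.
Add R2 to R1.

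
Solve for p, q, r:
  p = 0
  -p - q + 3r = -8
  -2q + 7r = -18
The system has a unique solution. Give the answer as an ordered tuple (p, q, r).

Form the augmented matrix and row-reduce:
  [  1   0  0  |    0 ]
  [ -1  -1  3  |   -8 ]
  [  0  -2  7  |  -18 ]
ρ2 ← ρ2 + ρ1
  [ 1   0  0  |    0 ]
  [ 0  -1  3  |   -8 ]
  [ 0  -2  7  |  -18 ]
ρ2 ← -1·ρ2
  [ 1   0   0  |    0 ]
  [ 0   1  -3  |    8 ]
  [ 0  -2   7  |  -18 ]
ρ3 ← ρ3 + 2·ρ2
  [ 1  0   0  |   0 ]
  [ 0  1  -3  |   8 ]
  [ 0  0   1  |  -2 ]
ρ2 ← ρ2 + 3·ρ3
  [ 1  0  0  |   0 ]
  [ 0  1  0  |   2 ]
  [ 0  0  1  |  -2 ]
Reading off the last column: p = 0, q = 2, r = -2.

(0, 2, -2)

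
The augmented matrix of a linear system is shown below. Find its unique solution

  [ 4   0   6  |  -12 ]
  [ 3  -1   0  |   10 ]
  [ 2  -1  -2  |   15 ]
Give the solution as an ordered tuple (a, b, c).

(3, -1, -4)

r1 := 1/4·r1
  [ 1   0  3/2  |  -3 ]
  [ 3  -1    0  |  10 ]
  [ 2  -1   -2  |  15 ]
r2 := r2 − 3·r1
  [ 1   0   3/2  |  -3 ]
  [ 0  -1  -9/2  |  19 ]
  [ 2  -1    -2  |  15 ]
r3 := r3 − 2·r1
  [ 1   0   3/2  |  -3 ]
  [ 0  -1  -9/2  |  19 ]
  [ 0  -1    -5  |  21 ]
r2 := -1·r2
  [ 1   0  3/2  |   -3 ]
  [ 0   1  9/2  |  -19 ]
  [ 0  -1   -5  |   21 ]
r3 := r3 + r2
  [ 1  0   3/2  |   -3 ]
  [ 0  1   9/2  |  -19 ]
  [ 0  0  -1/2  |    2 ]
r3 := -2·r3
  [ 1  0  3/2  |   -3 ]
  [ 0  1  9/2  |  -19 ]
  [ 0  0    1  |   -4 ]
r2 := r2 − 9/2·r3
  [ 1  0  3/2  |  -3 ]
  [ 0  1    0  |  -1 ]
  [ 0  0    1  |  -4 ]
r1 := r1 − 3/2·r3
  [ 1  0  0  |   3 ]
  [ 0  1  0  |  -1 ]
  [ 0  0  1  |  -4 ]
Reading off the last column: a = 3, b = -1, c = -4.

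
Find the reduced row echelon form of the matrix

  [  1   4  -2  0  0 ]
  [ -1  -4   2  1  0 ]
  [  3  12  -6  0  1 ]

R2 ← R2 + R1
  [ 1   4  -2  0  0 ]
  [ 0   0   0  1  0 ]
  [ 3  12  -6  0  1 ]
R3 ← R3 − 3·R1
  [ 1  4  -2  0  0 ]
  [ 0  0   0  1  0 ]
  [ 0  0   0  0  1 ]

[[1, 4, -2, 0, 0], [0, 0, 0, 1, 0], [0, 0, 0, 0, 1]]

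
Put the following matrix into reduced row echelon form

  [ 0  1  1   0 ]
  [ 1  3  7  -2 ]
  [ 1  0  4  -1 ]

[[1, 0, 4, 0], [0, 1, 1, 0], [0, 0, 0, 1]]

R1 <=> R2
R3 := R3 − R1
R3 := R3 + 3·R2
R1 := R1 + 2·R3
R1 := R1 − 3·R2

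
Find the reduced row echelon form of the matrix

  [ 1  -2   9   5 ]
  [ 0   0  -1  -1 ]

[[1, -2, 0, -4], [0, 0, 1, 1]]

Multiply ρ2 by -1.
  [ 1  -2  9  5 ]
  [ 0   0  1  1 ]
Subtract 9 times ρ2 from ρ1.
  [ 1  -2  0  -4 ]
  [ 0   0  1   1 ]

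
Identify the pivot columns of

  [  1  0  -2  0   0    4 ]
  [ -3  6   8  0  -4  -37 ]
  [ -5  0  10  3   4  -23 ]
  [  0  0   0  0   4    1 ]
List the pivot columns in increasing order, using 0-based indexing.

r2 := r2 + 3·r1
  [  1  0  -2  0   0    4 ]
  [  0  6   2  0  -4  -25 ]
  [ -5  0  10  3   4  -23 ]
  [  0  0   0  0   4    1 ]
r3 := r3 + 5·r1
  [ 1  0  -2  0   0    4 ]
  [ 0  6   2  0  -4  -25 ]
  [ 0  0   0  3   4   -3 ]
  [ 0  0   0  0   4    1 ]
r2 := 1/6·r2
  [ 1  0   -2  0     0      4 ]
  [ 0  1  1/3  0  -2/3  -25/6 ]
  [ 0  0    0  3     4     -3 ]
  [ 0  0    0  0     4      1 ]
r3 := 1/3·r3
  [ 1  0   -2  0     0      4 ]
  [ 0  1  1/3  0  -2/3  -25/6 ]
  [ 0  0    0  1   4/3     -1 ]
  [ 0  0    0  0     4      1 ]
r4 := 1/4·r4
  [ 1  0   -2  0     0      4 ]
  [ 0  1  1/3  0  -2/3  -25/6 ]
  [ 0  0    0  1   4/3     -1 ]
  [ 0  0    0  0     1    1/4 ]
r3 := r3 − 4/3·r4
  [ 1  0   -2  0     0      4 ]
  [ 0  1  1/3  0  -2/3  -25/6 ]
  [ 0  0    0  1     0   -4/3 ]
  [ 0  0    0  0     1    1/4 ]
r2 := r2 + 2/3·r4
  [ 1  0   -2  0  0     4 ]
  [ 0  1  1/3  0  0    -4 ]
  [ 0  0    0  1  0  -4/3 ]
  [ 0  0    0  0  1   1/4 ]
Pivot columns are the columns containing a leading 1.

0, 1, 3, 4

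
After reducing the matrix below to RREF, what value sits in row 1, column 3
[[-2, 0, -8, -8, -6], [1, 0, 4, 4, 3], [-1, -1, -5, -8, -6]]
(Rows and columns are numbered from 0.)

Multiply ρ1 by -1/2.
  [  1   0   4   4   3 ]
  [  1   0   4   4   3 ]
  [ -1  -1  -5  -8  -6 ]
Subtract ρ1 from ρ2.
  [  1   0   4   4   3 ]
  [  0   0   0   0   0 ]
  [ -1  -1  -5  -8  -6 ]
Add ρ1 to ρ3.
  [ 1   0   4   4   3 ]
  [ 0   0   0   0   0 ]
  [ 0  -1  -1  -4  -3 ]
Swap ρ2 and ρ3.
  [ 1   0   4   4   3 ]
  [ 0  -1  -1  -4  -3 ]
  [ 0   0   0   0   0 ]
Multiply ρ2 by -1.
  [ 1  0  4  4  3 ]
  [ 0  1  1  4  3 ]
  [ 0  0  0  0  0 ]

4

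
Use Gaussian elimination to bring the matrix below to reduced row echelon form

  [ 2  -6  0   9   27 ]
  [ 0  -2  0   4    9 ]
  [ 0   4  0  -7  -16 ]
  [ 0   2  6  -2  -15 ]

[[1, 0, 0, 0, 3], [0, 1, 0, 0, -1/2], [0, 0, 1, 0, -5/3], [0, 0, 0, 1, 2]]

ρ1 := 1/2·ρ1
ρ2 := -1/2·ρ2
ρ3 := ρ3 − 4·ρ2
ρ4 := ρ4 − 2·ρ2
ρ3 <-> ρ4
ρ3 := 1/6·ρ3
ρ3 := ρ3 − 1/3·ρ4
ρ2 := ρ2 + 2·ρ4
ρ1 := ρ1 − 9/2·ρ4
ρ1 := ρ1 + 3·ρ2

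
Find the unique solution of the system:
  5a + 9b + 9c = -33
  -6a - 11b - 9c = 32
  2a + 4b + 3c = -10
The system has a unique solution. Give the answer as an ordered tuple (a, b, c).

Form the augmented matrix and row-reduce:
  [  5    9   9  |  -33 ]
  [ -6  -11  -9  |   32 ]
  [  2    4   3  |  -10 ]
r1 -> 1/5·r1
  [  1  9/5  9/5  |  -33/5 ]
  [ -6  -11   -9  |     32 ]
  [  2    4    3  |    -10 ]
r2 -> r2 + 6·r1
  [ 1   9/5  9/5  |  -33/5 ]
  [ 0  -1/5  9/5  |  -38/5 ]
  [ 2     4    3  |    -10 ]
r3 -> r3 − 2·r1
  [ 1   9/5   9/5  |  -33/5 ]
  [ 0  -1/5   9/5  |  -38/5 ]
  [ 0   2/5  -3/5  |   16/5 ]
r2 -> -5·r2
  [ 1  9/5   9/5  |  -33/5 ]
  [ 0    1    -9  |     38 ]
  [ 0  2/5  -3/5  |   16/5 ]
r3 -> r3 − 2/5·r2
  [ 1  9/5  9/5  |  -33/5 ]
  [ 0    1   -9  |     38 ]
  [ 0    0    3  |    -12 ]
r3 -> 1/3·r3
  [ 1  9/5  9/5  |  -33/5 ]
  [ 0    1   -9  |     38 ]
  [ 0    0    1  |     -4 ]
r2 -> r2 + 9·r3
  [ 1  9/5  9/5  |  -33/5 ]
  [ 0    1    0  |      2 ]
  [ 0    0    1  |     -4 ]
r1 -> r1 − 9/5·r3
  [ 1  9/5  0  |  3/5 ]
  [ 0    1  0  |    2 ]
  [ 0    0  1  |   -4 ]
r1 -> r1 − 9/5·r2
  [ 1  0  0  |  -3 ]
  [ 0  1  0  |   2 ]
  [ 0  0  1  |  -4 ]
Reading off the last column: a = -3, b = 2, c = -4.

(-3, 2, -4)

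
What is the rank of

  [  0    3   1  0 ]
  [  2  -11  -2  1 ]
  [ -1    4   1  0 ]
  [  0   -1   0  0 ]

R1 ↔ R2
  [  2  -11  -2  1 ]
  [  0    3   1  0 ]
  [ -1    4   1  0 ]
  [  0   -1   0  0 ]
R1 := 1/2·R1
  [  1  -11/2  -1  1/2 ]
  [  0      3   1    0 ]
  [ -1      4   1    0 ]
  [  0     -1   0    0 ]
R3 := R3 + R1
  [ 1  -11/2  -1  1/2 ]
  [ 0      3   1    0 ]
  [ 0   -3/2   0  1/2 ]
  [ 0     -1   0    0 ]
R2 := 1/3·R2
  [ 1  -11/2   -1  1/2 ]
  [ 0      1  1/3    0 ]
  [ 0   -3/2    0  1/2 ]
  [ 0     -1    0    0 ]
R3 := R3 + 3/2·R2
  [ 1  -11/2   -1  1/2 ]
  [ 0      1  1/3    0 ]
  [ 0      0  1/2  1/2 ]
  [ 0     -1    0    0 ]
R4 := R4 + R2
  [ 1  -11/2   -1  1/2 ]
  [ 0      1  1/3    0 ]
  [ 0      0  1/2  1/2 ]
  [ 0      0  1/3    0 ]
R3 := 2·R3
  [ 1  -11/2   -1  1/2 ]
  [ 0      1  1/3    0 ]
  [ 0      0    1    1 ]
  [ 0      0  1/3    0 ]
R4 := R4 − 1/3·R3
  [ 1  -11/2   -1   1/2 ]
  [ 0      1  1/3     0 ]
  [ 0      0    1     1 ]
  [ 0      0    0  -1/3 ]
R4 := -3·R4
  [ 1  -11/2   -1  1/2 ]
  [ 0      1  1/3    0 ]
  [ 0      0    1    1 ]
  [ 0      0    0    1 ]
R3 := R3 − R4
  [ 1  -11/2   -1  1/2 ]
  [ 0      1  1/3    0 ]
  [ 0      0    1    0 ]
  [ 0      0    0    1 ]
R1 := R1 − 1/2·R4
  [ 1  -11/2   -1  0 ]
  [ 0      1  1/3  0 ]
  [ 0      0    1  0 ]
  [ 0      0    0  1 ]
R2 := R2 − 1/3·R3
  [ 1  -11/2  -1  0 ]
  [ 0      1   0  0 ]
  [ 0      0   1  0 ]
  [ 0      0   0  1 ]
R1 := R1 + R3
  [ 1  -11/2  0  0 ]
  [ 0      1  0  0 ]
  [ 0      0  1  0 ]
  [ 0      0  0  1 ]
R1 := R1 + 11/2·R2
  [ 1  0  0  0 ]
  [ 0  1  0  0 ]
  [ 0  0  1  0 ]
  [ 0  0  0  1 ]
The reduced form has 4 nonzero rows.

rank = 4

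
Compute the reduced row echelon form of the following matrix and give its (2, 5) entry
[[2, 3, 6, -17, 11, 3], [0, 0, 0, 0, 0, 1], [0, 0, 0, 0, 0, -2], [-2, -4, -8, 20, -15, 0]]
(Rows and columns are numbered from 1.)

Multiply R1 by 1/2.
  [  1  3/2   3  -17/2  11/2  3/2 ]
  [  0    0   0      0     0    1 ]
  [  0    0   0      0     0   -2 ]
  [ -2   -4  -8     20   -15    0 ]
Add 2 times R1 to R4.
  [ 1  3/2   3  -17/2  11/2  3/2 ]
  [ 0    0   0      0     0    1 ]
  [ 0    0   0      0     0   -2 ]
  [ 0   -1  -2      3    -4    3 ]
Swap R2 and R4.
  [ 1  3/2   3  -17/2  11/2  3/2 ]
  [ 0   -1  -2      3    -4    3 ]
  [ 0    0   0      0     0   -2 ]
  [ 0    0   0      0     0    1 ]
Multiply R2 by -1.
  [ 1  3/2  3  -17/2  11/2  3/2 ]
  [ 0    1  2     -3     4   -3 ]
  [ 0    0  0      0     0   -2 ]
  [ 0    0  0      0     0    1 ]
Multiply R3 by -1/2.
  [ 1  3/2  3  -17/2  11/2  3/2 ]
  [ 0    1  2     -3     4   -3 ]
  [ 0    0  0      0     0    1 ]
  [ 0    0  0      0     0    1 ]
Subtract R3 from R4.
  [ 1  3/2  3  -17/2  11/2  3/2 ]
  [ 0    1  2     -3     4   -3 ]
  [ 0    0  0      0     0    1 ]
  [ 0    0  0      0     0    0 ]
Add 3 times R3 to R2.
  [ 1  3/2  3  -17/2  11/2  3/2 ]
  [ 0    1  2     -3     4    0 ]
  [ 0    0  0      0     0    1 ]
  [ 0    0  0      0     0    0 ]
Subtract 3/2 times R3 from R1.
  [ 1  3/2  3  -17/2  11/2  0 ]
  [ 0    1  2     -3     4  0 ]
  [ 0    0  0      0     0  1 ]
  [ 0    0  0      0     0  0 ]
Subtract 3/2 times R2 from R1.
  [ 1  0  0  -4  -1/2  0 ]
  [ 0  1  2  -3     4  0 ]
  [ 0  0  0   0     0  1 ]
  [ 0  0  0   0     0  0 ]

4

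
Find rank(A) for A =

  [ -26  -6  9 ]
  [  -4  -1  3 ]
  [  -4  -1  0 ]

R1 ← -1/26·R1
  [  1  3/13  -9/26 ]
  [ -4    -1      3 ]
  [ -4    -1      0 ]
R2 ← R2 + 4·R1
  [  1   3/13  -9/26 ]
  [  0  -1/13  21/13 ]
  [ -4     -1      0 ]
R3 ← R3 + 4·R1
  [ 1   3/13   -9/26 ]
  [ 0  -1/13   21/13 ]
  [ 0  -1/13  -18/13 ]
R2 ← -13·R2
  [ 1   3/13   -9/26 ]
  [ 0      1     -21 ]
  [ 0  -1/13  -18/13 ]
R3 ← R3 + 1/13·R2
  [ 1  3/13  -9/26 ]
  [ 0     1    -21 ]
  [ 0     0     -3 ]
R3 ← -1/3·R3
  [ 1  3/13  -9/26 ]
  [ 0     1    -21 ]
  [ 0     0      1 ]
R2 ← R2 + 21·R3
  [ 1  3/13  -9/26 ]
  [ 0     1      0 ]
  [ 0     0      1 ]
R1 ← R1 + 9/26·R3
  [ 1  3/13  0 ]
  [ 0     1  0 ]
  [ 0     0  1 ]
R1 ← R1 − 3/13·R2
  [ 1  0  0 ]
  [ 0  1  0 ]
  [ 0  0  1 ]
The reduced form has 3 nonzero rows.

rank = 3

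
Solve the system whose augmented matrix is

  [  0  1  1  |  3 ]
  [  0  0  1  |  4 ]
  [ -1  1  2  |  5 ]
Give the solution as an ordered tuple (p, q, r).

(2, -1, 4)

R1 <=> R3
  [ -1  1  2  |  5 ]
  [  0  0  1  |  4 ]
  [  0  1  1  |  3 ]
R1 := -1·R1
  [ 1  -1  -2  |  -5 ]
  [ 0   0   1  |   4 ]
  [ 0   1   1  |   3 ]
R2 <=> R3
  [ 1  -1  -2  |  -5 ]
  [ 0   1   1  |   3 ]
  [ 0   0   1  |   4 ]
R2 := R2 − R3
  [ 1  -1  -2  |  -5 ]
  [ 0   1   0  |  -1 ]
  [ 0   0   1  |   4 ]
R1 := R1 + 2·R3
  [ 1  -1  0  |   3 ]
  [ 0   1  0  |  -1 ]
  [ 0   0  1  |   4 ]
R1 := R1 + R2
  [ 1  0  0  |   2 ]
  [ 0  1  0  |  -1 ]
  [ 0  0  1  |   4 ]
Reading off the last column: p = 2, q = -1, r = 4.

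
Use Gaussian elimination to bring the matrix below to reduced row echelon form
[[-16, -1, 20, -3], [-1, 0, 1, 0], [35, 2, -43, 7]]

[[1, 0, -1, 0], [0, 1, -4, 0], [0, 0, 0, 1]]

r1 ← -1/16·r1
r2 ← r2 + r1
r3 ← r3 − 35·r1
r2 ← 16·r2
r3 ← r3 + 3/16·r2
r2 ← r2 − 3·r3
r1 ← r1 − 3/16·r3
r1 ← r1 − 1/16·r2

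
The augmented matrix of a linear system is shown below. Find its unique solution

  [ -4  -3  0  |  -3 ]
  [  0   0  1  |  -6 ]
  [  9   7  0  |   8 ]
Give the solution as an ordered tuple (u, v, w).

(-3, 5, -6)

r1 ← -1/4·r1
  [ 1  3/4  0  |  3/4 ]
  [ 0    0  1  |   -6 ]
  [ 9    7  0  |    8 ]
r3 ← r3 − 9·r1
  [ 1  3/4  0  |  3/4 ]
  [ 0    0  1  |   -6 ]
  [ 0  1/4  0  |  5/4 ]
r2 <=> r3
  [ 1  3/4  0  |  3/4 ]
  [ 0  1/4  0  |  5/4 ]
  [ 0    0  1  |   -6 ]
r2 ← 4·r2
  [ 1  3/4  0  |  3/4 ]
  [ 0    1  0  |    5 ]
  [ 0    0  1  |   -6 ]
r1 ← r1 − 3/4·r2
  [ 1  0  0  |  -3 ]
  [ 0  1  0  |   5 ]
  [ 0  0  1  |  -6 ]
Reading off the last column: u = -3, v = 5, w = -6.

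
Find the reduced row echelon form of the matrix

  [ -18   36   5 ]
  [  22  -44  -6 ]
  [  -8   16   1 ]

R1 → -1/18·R1
  [  1   -2  -5/18 ]
  [ 22  -44     -6 ]
  [ -8   16      1 ]
R2 → R2 − 22·R1
  [  1  -2  -5/18 ]
  [  0   0    1/9 ]
  [ -8  16      1 ]
R3 → R3 + 8·R1
  [ 1  -2  -5/18 ]
  [ 0   0    1/9 ]
  [ 0   0  -11/9 ]
R2 → 9·R2
  [ 1  -2  -5/18 ]
  [ 0   0      1 ]
  [ 0   0  -11/9 ]
R3 → R3 + 11/9·R2
  [ 1  -2  -5/18 ]
  [ 0   0      1 ]
  [ 0   0      0 ]
R1 → R1 + 5/18·R2
  [ 1  -2  0 ]
  [ 0   0  1 ]
  [ 0   0  0 ]

[[1, -2, 0], [0, 0, 1], [0, 0, 0]]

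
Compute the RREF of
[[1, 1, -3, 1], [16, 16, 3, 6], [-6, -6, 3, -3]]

[[1, 1, 0, 0], [0, 0, 1, 0], [0, 0, 0, 1]]

r2 := r2 − 16·r1
r3 := r3 + 6·r1
r2 := 1/51·r2
r3 := r3 + 15·r2
r3 := 17·r3
r2 := r2 + 10/51·r3
r1 := r1 − r3
r1 := r1 + 3·r2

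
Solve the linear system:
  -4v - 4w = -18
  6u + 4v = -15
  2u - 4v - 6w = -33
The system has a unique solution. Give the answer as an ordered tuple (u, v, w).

(-3/2, -3/2, 6)

Form the augmented matrix and row-reduce:
  [ 0  -4  -4  |  -18 ]
  [ 6   4   0  |  -15 ]
  [ 2  -4  -6  |  -33 ]
Swap R1 and R2.
  [ 6   4   0  |  -15 ]
  [ 0  -4  -4  |  -18 ]
  [ 2  -4  -6  |  -33 ]
Multiply R1 by 1/6.
  [ 1  2/3   0  |  -5/2 ]
  [ 0   -4  -4  |   -18 ]
  [ 2   -4  -6  |   -33 ]
Subtract 2 times R1 from R3.
  [ 1    2/3   0  |  -5/2 ]
  [ 0     -4  -4  |   -18 ]
  [ 0  -16/3  -6  |   -28 ]
Multiply R2 by -1/4.
  [ 1    2/3   0  |  -5/2 ]
  [ 0      1   1  |   9/2 ]
  [ 0  -16/3  -6  |   -28 ]
Add 16/3 times R2 to R3.
  [ 1  2/3     0  |  -5/2 ]
  [ 0    1     1  |   9/2 ]
  [ 0    0  -2/3  |    -4 ]
Multiply R3 by -3/2.
  [ 1  2/3  0  |  -5/2 ]
  [ 0    1  1  |   9/2 ]
  [ 0    0  1  |     6 ]
Subtract R3 from R2.
  [ 1  2/3  0  |  -5/2 ]
  [ 0    1  0  |  -3/2 ]
  [ 0    0  1  |     6 ]
Subtract 2/3 times R2 from R1.
  [ 1  0  0  |  -3/2 ]
  [ 0  1  0  |  -3/2 ]
  [ 0  0  1  |     6 ]
Reading off the last column: u = -3/2, v = -3/2, w = 6.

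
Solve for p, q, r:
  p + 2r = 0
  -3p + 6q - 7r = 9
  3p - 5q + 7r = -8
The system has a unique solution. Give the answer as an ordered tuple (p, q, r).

Form the augmented matrix and row-reduce:
  [  1   0   2  |   0 ]
  [ -3   6  -7  |   9 ]
  [  3  -5   7  |  -8 ]
Add 3 times R1 to R2.
  [ 1   0   2  |   0 ]
  [ 0   6  -1  |   9 ]
  [ 3  -5   7  |  -8 ]
Subtract 3 times R1 from R3.
  [ 1   0   2  |   0 ]
  [ 0   6  -1  |   9 ]
  [ 0  -5   1  |  -8 ]
Multiply R2 by 1/6.
  [ 1   0     2  |    0 ]
  [ 0   1  -1/6  |  3/2 ]
  [ 0  -5     1  |   -8 ]
Add 5 times R2 to R3.
  [ 1  0     2  |     0 ]
  [ 0  1  -1/6  |   3/2 ]
  [ 0  0   1/6  |  -1/2 ]
Multiply R3 by 6.
  [ 1  0     2  |    0 ]
  [ 0  1  -1/6  |  3/2 ]
  [ 0  0     1  |   -3 ]
Add 1/6 times R3 to R2.
  [ 1  0  2  |   0 ]
  [ 0  1  0  |   1 ]
  [ 0  0  1  |  -3 ]
Subtract 2 times R3 from R1.
  [ 1  0  0  |   6 ]
  [ 0  1  0  |   1 ]
  [ 0  0  1  |  -3 ]
Reading off the last column: p = 6, q = 1, r = -3.

(6, 1, -3)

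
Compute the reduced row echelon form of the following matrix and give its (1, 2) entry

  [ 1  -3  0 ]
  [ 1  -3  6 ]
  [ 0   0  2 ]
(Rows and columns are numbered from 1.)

ρ2 ← ρ2 − ρ1
  [ 1  -3  0 ]
  [ 0   0  6 ]
  [ 0   0  2 ]
ρ2 ← 1/6·ρ2
  [ 1  -3  0 ]
  [ 0   0  1 ]
  [ 0   0  2 ]
ρ3 ← ρ3 − 2·ρ2
  [ 1  -3  0 ]
  [ 0   0  1 ]
  [ 0   0  0 ]

-3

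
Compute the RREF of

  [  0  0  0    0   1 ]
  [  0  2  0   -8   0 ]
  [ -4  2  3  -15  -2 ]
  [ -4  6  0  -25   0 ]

[[1, 0, 0, 1/4, 0], [0, 1, 0, -4, 0], [0, 0, 1, -2, 0], [0, 0, 0, 0, 1]]

R1 ↔ R3
  [ -4  2  3  -15  -2 ]
  [  0  2  0   -8   0 ]
  [  0  0  0    0   1 ]
  [ -4  6  0  -25   0 ]
R1 → -1/4·R1
  [  1  -1/2  -3/4  15/4  1/2 ]
  [  0     2     0    -8    0 ]
  [  0     0     0     0    1 ]
  [ -4     6     0   -25    0 ]
R4 → R4 + 4·R1
  [ 1  -1/2  -3/4  15/4  1/2 ]
  [ 0     2     0    -8    0 ]
  [ 0     0     0     0    1 ]
  [ 0     4    -3   -10    2 ]
R2 → 1/2·R2
  [ 1  -1/2  -3/4  15/4  1/2 ]
  [ 0     1     0    -4    0 ]
  [ 0     0     0     0    1 ]
  [ 0     4    -3   -10    2 ]
R4 → R4 − 4·R2
  [ 1  -1/2  -3/4  15/4  1/2 ]
  [ 0     1     0    -4    0 ]
  [ 0     0     0     0    1 ]
  [ 0     0    -3     6    2 ]
R3 ↔ R4
  [ 1  -1/2  -3/4  15/4  1/2 ]
  [ 0     1     0    -4    0 ]
  [ 0     0    -3     6    2 ]
  [ 0     0     0     0    1 ]
R3 → -1/3·R3
  [ 1  -1/2  -3/4  15/4   1/2 ]
  [ 0     1     0    -4     0 ]
  [ 0     0     1    -2  -2/3 ]
  [ 0     0     0     0     1 ]
R3 → R3 + 2/3·R4
  [ 1  -1/2  -3/4  15/4  1/2 ]
  [ 0     1     0    -4    0 ]
  [ 0     0     1    -2    0 ]
  [ 0     0     0     0    1 ]
R1 → R1 − 1/2·R4
  [ 1  -1/2  -3/4  15/4  0 ]
  [ 0     1     0    -4  0 ]
  [ 0     0     1    -2  0 ]
  [ 0     0     0     0  1 ]
R1 → R1 + 3/4·R3
  [ 1  -1/2  0  9/4  0 ]
  [ 0     1  0   -4  0 ]
  [ 0     0  1   -2  0 ]
  [ 0     0  0    0  1 ]
R1 → R1 + 1/2·R2
  [ 1  0  0  1/4  0 ]
  [ 0  1  0   -4  0 ]
  [ 0  0  1   -2  0 ]
  [ 0  0  0    0  1 ]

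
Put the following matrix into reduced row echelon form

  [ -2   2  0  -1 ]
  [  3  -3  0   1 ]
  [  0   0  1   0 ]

R1 → -1/2·R1
R2 → R2 − 3·R1
R2 <=> R3
R3 → -2·R3
R1 → R1 − 1/2·R3

[[1, -1, 0, 0], [0, 0, 1, 0], [0, 0, 0, 1]]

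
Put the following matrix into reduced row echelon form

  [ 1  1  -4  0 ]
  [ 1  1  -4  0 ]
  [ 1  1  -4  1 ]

Subtract R1 from R2.
  [ 1  1  -4  0 ]
  [ 0  0   0  0 ]
  [ 1  1  -4  1 ]
Subtract R1 from R3.
  [ 1  1  -4  0 ]
  [ 0  0   0  0 ]
  [ 0  0   0  1 ]
Swap R2 and R3.
  [ 1  1  -4  0 ]
  [ 0  0   0  1 ]
  [ 0  0   0  0 ]

[[1, 1, -4, 0], [0, 0, 0, 1], [0, 0, 0, 0]]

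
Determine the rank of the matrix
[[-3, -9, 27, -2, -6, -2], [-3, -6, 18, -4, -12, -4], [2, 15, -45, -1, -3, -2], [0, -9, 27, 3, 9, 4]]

r1 → -1/3·r1
r2 → r2 + 3·r1
r3 → r3 − 2·r1
r2 → 1/3·r2
r3 → r3 − 9·r2
r4 → r4 + 9·r2
r3 → 3/11·r3
r4 → r4 + 3·r3
r4 → 11/2·r4
r3 → r3 − 8/11·r4
r2 → r2 + 2/3·r4
r1 → r1 − 2/3·r4
r2 → r2 + 2/3·r3
r1 → r1 − 2/3·r3
r1 → r1 − 3·r2
The reduced form has 4 nonzero rows.

rank = 4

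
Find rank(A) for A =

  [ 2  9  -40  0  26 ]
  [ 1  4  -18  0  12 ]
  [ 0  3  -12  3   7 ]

rank = 3

R1 := 1/2·R1
  [ 1  9/2  -20  0  13 ]
  [ 1    4  -18  0  12 ]
  [ 0    3  -12  3   7 ]
R2 := R2 − R1
  [ 1   9/2  -20  0  13 ]
  [ 0  -1/2    2  0  -1 ]
  [ 0     3  -12  3   7 ]
R2 := -2·R2
  [ 1  9/2  -20  0  13 ]
  [ 0    1   -4  0   2 ]
  [ 0    3  -12  3   7 ]
R3 := R3 − 3·R2
  [ 1  9/2  -20  0  13 ]
  [ 0    1   -4  0   2 ]
  [ 0    0    0  3   1 ]
R3 := 1/3·R3
  [ 1  9/2  -20  0   13 ]
  [ 0    1   -4  0    2 ]
  [ 0    0    0  1  1/3 ]
R1 := R1 − 9/2·R2
  [ 1  0  -2  0    4 ]
  [ 0  1  -4  0    2 ]
  [ 0  0   0  1  1/3 ]
The reduced form has 3 nonzero rows.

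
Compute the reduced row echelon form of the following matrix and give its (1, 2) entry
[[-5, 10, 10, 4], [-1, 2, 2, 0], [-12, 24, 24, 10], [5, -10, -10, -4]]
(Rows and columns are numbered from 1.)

R1 → -1/5·R1
  [   1   -2   -2  -4/5 ]
  [  -1    2    2     0 ]
  [ -12   24   24    10 ]
  [   5  -10  -10    -4 ]
R2 → R2 + R1
  [   1   -2   -2  -4/5 ]
  [   0    0    0  -4/5 ]
  [ -12   24   24    10 ]
  [   5  -10  -10    -4 ]
R3 → R3 + 12·R1
  [ 1   -2   -2  -4/5 ]
  [ 0    0    0  -4/5 ]
  [ 0    0    0   2/5 ]
  [ 5  -10  -10    -4 ]
R4 → R4 − 5·R1
  [ 1  -2  -2  -4/5 ]
  [ 0   0   0  -4/5 ]
  [ 0   0   0   2/5 ]
  [ 0   0   0     0 ]
R2 → -5/4·R2
  [ 1  -2  -2  -4/5 ]
  [ 0   0   0     1 ]
  [ 0   0   0   2/5 ]
  [ 0   0   0     0 ]
R3 → R3 − 2/5·R2
  [ 1  -2  -2  -4/5 ]
  [ 0   0   0     1 ]
  [ 0   0   0     0 ]
  [ 0   0   0     0 ]
R1 → R1 + 4/5·R2
  [ 1  -2  -2  0 ]
  [ 0   0   0  1 ]
  [ 0   0   0  0 ]
  [ 0   0   0  0 ]

-2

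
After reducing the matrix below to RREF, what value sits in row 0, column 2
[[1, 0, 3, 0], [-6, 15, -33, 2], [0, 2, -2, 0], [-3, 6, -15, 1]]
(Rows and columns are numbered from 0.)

3

ρ2 ← ρ2 + 6·ρ1
ρ4 ← ρ4 + 3·ρ1
ρ2 ← 1/15·ρ2
ρ3 ← ρ3 − 2·ρ2
ρ4 ← ρ4 − 6·ρ2
ρ3 ← -15/4·ρ3
ρ4 ← ρ4 − 1/5·ρ3
ρ2 ← ρ2 − 2/15·ρ3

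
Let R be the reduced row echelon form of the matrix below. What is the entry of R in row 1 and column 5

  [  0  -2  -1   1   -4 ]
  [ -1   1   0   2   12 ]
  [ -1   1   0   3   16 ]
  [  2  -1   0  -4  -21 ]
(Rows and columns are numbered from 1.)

-1

Swap R1 and R2.
  [ -1   1   0   2   12 ]
  [  0  -2  -1   1   -4 ]
  [ -1   1   0   3   16 ]
  [  2  -1   0  -4  -21 ]
Multiply R1 by -1.
  [  1  -1   0  -2  -12 ]
  [  0  -2  -1   1   -4 ]
  [ -1   1   0   3   16 ]
  [  2  -1   0  -4  -21 ]
Add R1 to R3.
  [ 1  -1   0  -2  -12 ]
  [ 0  -2  -1   1   -4 ]
  [ 0   0   0   1    4 ]
  [ 2  -1   0  -4  -21 ]
Subtract 2 times R1 from R4.
  [ 1  -1   0  -2  -12 ]
  [ 0  -2  -1   1   -4 ]
  [ 0   0   0   1    4 ]
  [ 0   1   0   0    3 ]
Multiply R2 by -1/2.
  [ 1  -1    0    -2  -12 ]
  [ 0   1  1/2  -1/2    2 ]
  [ 0   0    0     1    4 ]
  [ 0   1    0     0    3 ]
Subtract R2 from R4.
  [ 1  -1     0    -2  -12 ]
  [ 0   1   1/2  -1/2    2 ]
  [ 0   0     0     1    4 ]
  [ 0   0  -1/2   1/2    1 ]
Swap R3 and R4.
  [ 1  -1     0    -2  -12 ]
  [ 0   1   1/2  -1/2    2 ]
  [ 0   0  -1/2   1/2    1 ]
  [ 0   0     0     1    4 ]
Multiply R3 by -2.
  [ 1  -1    0    -2  -12 ]
  [ 0   1  1/2  -1/2    2 ]
  [ 0   0    1    -1   -2 ]
  [ 0   0    0     1    4 ]
Add R4 to R3.
  [ 1  -1    0    -2  -12 ]
  [ 0   1  1/2  -1/2    2 ]
  [ 0   0    1     0    2 ]
  [ 0   0    0     1    4 ]
Add 1/2 times R4 to R2.
  [ 1  -1    0  -2  -12 ]
  [ 0   1  1/2   0    4 ]
  [ 0   0    1   0    2 ]
  [ 0   0    0   1    4 ]
Add 2 times R4 to R1.
  [ 1  -1    0  0  -4 ]
  [ 0   1  1/2  0   4 ]
  [ 0   0    1  0   2 ]
  [ 0   0    0  1   4 ]
Subtract 1/2 times R3 from R2.
  [ 1  -1  0  0  -4 ]
  [ 0   1  0  0   3 ]
  [ 0   0  1  0   2 ]
  [ 0   0  0  1   4 ]
Add R2 to R1.
  [ 1  0  0  0  -1 ]
  [ 0  1  0  0   3 ]
  [ 0  0  1  0   2 ]
  [ 0  0  0  1   4 ]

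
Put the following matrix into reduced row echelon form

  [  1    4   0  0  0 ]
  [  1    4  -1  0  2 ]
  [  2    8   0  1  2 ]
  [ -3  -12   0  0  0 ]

[[1, 4, 0, 0, 0], [0, 0, 1, 0, -2], [0, 0, 0, 1, 2], [0, 0, 0, 0, 0]]

r2 -> r2 − r1
  [  1    4   0  0  0 ]
  [  0    0  -1  0  2 ]
  [  2    8   0  1  2 ]
  [ -3  -12   0  0  0 ]
r3 -> r3 − 2·r1
  [  1    4   0  0  0 ]
  [  0    0  -1  0  2 ]
  [  0    0   0  1  2 ]
  [ -3  -12   0  0  0 ]
r4 -> r4 + 3·r1
  [ 1  4   0  0  0 ]
  [ 0  0  -1  0  2 ]
  [ 0  0   0  1  2 ]
  [ 0  0   0  0  0 ]
r2 -> -1·r2
  [ 1  4  0  0   0 ]
  [ 0  0  1  0  -2 ]
  [ 0  0  0  1   2 ]
  [ 0  0  0  0   0 ]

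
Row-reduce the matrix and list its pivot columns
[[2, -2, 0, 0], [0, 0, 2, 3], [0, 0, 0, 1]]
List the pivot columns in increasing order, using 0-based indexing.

r1 → 1/2·r1
  [ 1  -1  0  0 ]
  [ 0   0  2  3 ]
  [ 0   0  0  1 ]
r2 → 1/2·r2
  [ 1  -1  0    0 ]
  [ 0   0  1  3/2 ]
  [ 0   0  0    1 ]
r2 → r2 − 3/2·r3
  [ 1  -1  0  0 ]
  [ 0   0  1  0 ]
  [ 0   0  0  1 ]
Pivot columns are the columns containing a leading 1.

0, 2, 3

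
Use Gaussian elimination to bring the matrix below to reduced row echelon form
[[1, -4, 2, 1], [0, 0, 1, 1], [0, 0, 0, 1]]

[[1, -4, 0, 0], [0, 0, 1, 0], [0, 0, 0, 1]]

R2 -> R2 − R3
  [ 1  -4  2  1 ]
  [ 0   0  1  0 ]
  [ 0   0  0  1 ]
R1 -> R1 − R3
  [ 1  -4  2  0 ]
  [ 0   0  1  0 ]
  [ 0   0  0  1 ]
R1 -> R1 − 2·R2
  [ 1  -4  0  0 ]
  [ 0   0  1  0 ]
  [ 0   0  0  1 ]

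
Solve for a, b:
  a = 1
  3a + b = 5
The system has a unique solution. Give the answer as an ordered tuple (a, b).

(1, 2)

Form the augmented matrix and row-reduce:
  [ 1  0  |  1 ]
  [ 3  1  |  5 ]
Subtract 3 times ρ1 from ρ2.
  [ 1  0  |  1 ]
  [ 0  1  |  2 ]
Reading off the last column: a = 1, b = 2.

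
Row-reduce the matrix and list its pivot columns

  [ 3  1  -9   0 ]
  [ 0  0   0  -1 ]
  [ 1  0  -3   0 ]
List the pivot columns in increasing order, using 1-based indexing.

1, 2, 4

ρ1 := 1/3·ρ1
  [ 1  1/3  -3   0 ]
  [ 0    0   0  -1 ]
  [ 1    0  -3   0 ]
ρ3 := ρ3 − ρ1
  [ 1   1/3  -3   0 ]
  [ 0     0   0  -1 ]
  [ 0  -1/3   0   0 ]
ρ2 ↔ ρ3
  [ 1   1/3  -3   0 ]
  [ 0  -1/3   0   0 ]
  [ 0     0   0  -1 ]
ρ2 := -3·ρ2
  [ 1  1/3  -3   0 ]
  [ 0    1   0   0 ]
  [ 0    0   0  -1 ]
ρ3 := -1·ρ3
  [ 1  1/3  -3  0 ]
  [ 0    1   0  0 ]
  [ 0    0   0  1 ]
ρ1 := ρ1 − 1/3·ρ2
  [ 1  0  -3  0 ]
  [ 0  1   0  0 ]
  [ 0  0   0  1 ]
Pivot columns are the columns containing a leading 1.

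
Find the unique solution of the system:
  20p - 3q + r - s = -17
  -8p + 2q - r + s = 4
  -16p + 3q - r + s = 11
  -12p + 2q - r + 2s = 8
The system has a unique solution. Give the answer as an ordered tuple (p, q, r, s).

Form the augmented matrix and row-reduce:
  [  20  -3   1  -1  |  -17 ]
  [  -8   2  -1   1  |    4 ]
  [ -16   3  -1   1  |   11 ]
  [ -12   2  -1   2  |    8 ]
R1 -> 1/20·R1
  [   1  -3/20  1/20  -1/20  |  -17/20 ]
  [  -8      2    -1      1  |       4 ]
  [ -16      3    -1      1  |      11 ]
  [ -12      2    -1      2  |       8 ]
R2 -> R2 + 8·R1
  [   1  -3/20  1/20  -1/20  |  -17/20 ]
  [   0    4/5  -3/5    3/5  |   -14/5 ]
  [ -16      3    -1      1  |      11 ]
  [ -12      2    -1      2  |       8 ]
R3 -> R3 + 16·R1
  [   1  -3/20  1/20  -1/20  |  -17/20 ]
  [   0    4/5  -3/5    3/5  |   -14/5 ]
  [   0    3/5  -1/5    1/5  |   -13/5 ]
  [ -12      2    -1      2  |       8 ]
R4 -> R4 + 12·R1
  [ 1  -3/20  1/20  -1/20  |  -17/20 ]
  [ 0    4/5  -3/5    3/5  |   -14/5 ]
  [ 0    3/5  -1/5    1/5  |   -13/5 ]
  [ 0    1/5  -2/5    7/5  |   -11/5 ]
R2 -> 5/4·R2
  [ 1  -3/20  1/20  -1/20  |  -17/20 ]
  [ 0      1  -3/4    3/4  |    -7/2 ]
  [ 0    3/5  -1/5    1/5  |   -13/5 ]
  [ 0    1/5  -2/5    7/5  |   -11/5 ]
R3 -> R3 − 3/5·R2
  [ 1  -3/20  1/20  -1/20  |  -17/20 ]
  [ 0      1  -3/4    3/4  |    -7/2 ]
  [ 0      0   1/4   -1/4  |    -1/2 ]
  [ 0    1/5  -2/5    7/5  |   -11/5 ]
R4 -> R4 − 1/5·R2
  [ 1  -3/20  1/20  -1/20  |  -17/20 ]
  [ 0      1  -3/4    3/4  |    -7/2 ]
  [ 0      0   1/4   -1/4  |    -1/2 ]
  [ 0      0  -1/4    5/4  |    -3/2 ]
R3 -> 4·R3
  [ 1  -3/20  1/20  -1/20  |  -17/20 ]
  [ 0      1  -3/4    3/4  |    -7/2 ]
  [ 0      0     1     -1  |      -2 ]
  [ 0      0  -1/4    5/4  |    -3/2 ]
R4 -> R4 + 1/4·R3
  [ 1  -3/20  1/20  -1/20  |  -17/20 ]
  [ 0      1  -3/4    3/4  |    -7/2 ]
  [ 0      0     1     -1  |      -2 ]
  [ 0      0     0      1  |      -2 ]
R3 -> R3 + R4
  [ 1  -3/20  1/20  -1/20  |  -17/20 ]
  [ 0      1  -3/4    3/4  |    -7/2 ]
  [ 0      0     1      0  |      -4 ]
  [ 0      0     0      1  |      -2 ]
R2 -> R2 − 3/4·R4
  [ 1  -3/20  1/20  -1/20  |  -17/20 ]
  [ 0      1  -3/4      0  |      -2 ]
  [ 0      0     1      0  |      -4 ]
  [ 0      0     0      1  |      -2 ]
R1 -> R1 + 1/20·R4
  [ 1  -3/20  1/20  0  |  -19/20 ]
  [ 0      1  -3/4  0  |      -2 ]
  [ 0      0     1  0  |      -4 ]
  [ 0      0     0  1  |      -2 ]
R2 -> R2 + 3/4·R3
  [ 1  -3/20  1/20  0  |  -19/20 ]
  [ 0      1     0  0  |      -5 ]
  [ 0      0     1  0  |      -4 ]
  [ 0      0     0  1  |      -2 ]
R1 -> R1 − 1/20·R3
  [ 1  -3/20  0  0  |  -3/4 ]
  [ 0      1  0  0  |    -5 ]
  [ 0      0  1  0  |    -4 ]
  [ 0      0  0  1  |    -2 ]
R1 -> R1 + 3/20·R2
  [ 1  0  0  0  |  -3/2 ]
  [ 0  1  0  0  |    -5 ]
  [ 0  0  1  0  |    -4 ]
  [ 0  0  0  1  |    -2 ]
Reading off the last column: p = -3/2, q = -5, r = -4, s = -2.

(-3/2, -5, -4, -2)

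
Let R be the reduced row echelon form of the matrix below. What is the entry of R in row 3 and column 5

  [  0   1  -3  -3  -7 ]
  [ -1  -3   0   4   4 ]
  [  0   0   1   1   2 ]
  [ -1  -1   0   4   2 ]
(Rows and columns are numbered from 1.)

R1 <-> R2
R1 → -1·R1
R4 → R4 + R1
R4 → R4 − 2·R2
R4 → R4 − 6·R3
R2 → R2 + 3·R3
R1 → R1 − 3·R2

2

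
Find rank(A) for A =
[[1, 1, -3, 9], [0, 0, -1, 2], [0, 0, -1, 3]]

r2 → -1·r2
  [ 1  1  -3   9 ]
  [ 0  0   1  -2 ]
  [ 0  0  -1   3 ]
r3 → r3 + r2
  [ 1  1  -3   9 ]
  [ 0  0   1  -2 ]
  [ 0  0   0   1 ]
r2 → r2 + 2·r3
  [ 1  1  -3  9 ]
  [ 0  0   1  0 ]
  [ 0  0   0  1 ]
r1 → r1 − 9·r3
  [ 1  1  -3  0 ]
  [ 0  0   1  0 ]
  [ 0  0   0  1 ]
r1 → r1 + 3·r2
  [ 1  1  0  0 ]
  [ 0  0  1  0 ]
  [ 0  0  0  1 ]
The reduced form has 3 nonzero rows.

rank = 3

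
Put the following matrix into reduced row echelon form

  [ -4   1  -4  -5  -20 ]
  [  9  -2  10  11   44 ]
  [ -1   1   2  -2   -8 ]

R1 → -1/4·R1
  [  1  -1/4   1  5/4   5 ]
  [  9    -2  10   11  44 ]
  [ -1     1   2   -2  -8 ]
R2 → R2 − 9·R1
  [  1  -1/4  1   5/4   5 ]
  [  0   1/4  1  -1/4  -1 ]
  [ -1     1  2    -2  -8 ]
R3 → R3 + R1
  [ 1  -1/4  1   5/4   5 ]
  [ 0   1/4  1  -1/4  -1 ]
  [ 0   3/4  3  -3/4  -3 ]
R2 → 4·R2
  [ 1  -1/4  1   5/4   5 ]
  [ 0     1  4    -1  -4 ]
  [ 0   3/4  3  -3/4  -3 ]
R3 → R3 − 3/4·R2
  [ 1  -1/4  1  5/4   5 ]
  [ 0     1  4   -1  -4 ]
  [ 0     0  0    0   0 ]
R1 → R1 + 1/4·R2
  [ 1  0  2   1   4 ]
  [ 0  1  4  -1  -4 ]
  [ 0  0  0   0   0 ]

[[1, 0, 2, 1, 4], [0, 1, 4, -1, -4], [0, 0, 0, 0, 0]]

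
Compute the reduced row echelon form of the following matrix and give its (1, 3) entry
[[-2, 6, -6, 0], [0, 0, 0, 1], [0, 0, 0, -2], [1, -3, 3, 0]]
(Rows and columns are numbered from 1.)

R1 → -1/2·R1
  [ 1  -3  3   0 ]
  [ 0   0  0   1 ]
  [ 0   0  0  -2 ]
  [ 1  -3  3   0 ]
R4 → R4 − R1
  [ 1  -3  3   0 ]
  [ 0   0  0   1 ]
  [ 0   0  0  -2 ]
  [ 0   0  0   0 ]
R3 → R3 + 2·R2
  [ 1  -3  3  0 ]
  [ 0   0  0  1 ]
  [ 0   0  0  0 ]
  [ 0   0  0  0 ]

3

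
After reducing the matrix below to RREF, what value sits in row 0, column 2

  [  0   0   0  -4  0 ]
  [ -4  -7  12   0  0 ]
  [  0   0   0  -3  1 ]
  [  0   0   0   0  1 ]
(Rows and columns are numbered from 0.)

r1 <=> r2
  [ -4  -7  12   0  0 ]
  [  0   0   0  -4  0 ]
  [  0   0   0  -3  1 ]
  [  0   0   0   0  1 ]
r1 -> -1/4·r1
  [ 1  7/4  -3   0  0 ]
  [ 0    0   0  -4  0 ]
  [ 0    0   0  -3  1 ]
  [ 0    0   0   0  1 ]
r2 -> -1/4·r2
  [ 1  7/4  -3   0  0 ]
  [ 0    0   0   1  0 ]
  [ 0    0   0  -3  1 ]
  [ 0    0   0   0  1 ]
r3 -> r3 + 3·r2
  [ 1  7/4  -3  0  0 ]
  [ 0    0   0  1  0 ]
  [ 0    0   0  0  1 ]
  [ 0    0   0  0  1 ]
r4 -> r4 − r3
  [ 1  7/4  -3  0  0 ]
  [ 0    0   0  1  0 ]
  [ 0    0   0  0  1 ]
  [ 0    0   0  0  0 ]

-3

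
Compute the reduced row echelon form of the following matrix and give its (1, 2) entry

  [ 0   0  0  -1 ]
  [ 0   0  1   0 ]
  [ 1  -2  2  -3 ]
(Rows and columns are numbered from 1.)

Swap ρ1 and ρ3.
  [ 1  -2  2  -3 ]
  [ 0   0  1   0 ]
  [ 0   0  0  -1 ]
Multiply ρ3 by -1.
  [ 1  -2  2  -3 ]
  [ 0   0  1   0 ]
  [ 0   0  0   1 ]
Add 3 times ρ3 to ρ1.
  [ 1  -2  2  0 ]
  [ 0   0  1  0 ]
  [ 0   0  0  1 ]
Subtract 2 times ρ2 from ρ1.
  [ 1  -2  0  0 ]
  [ 0   0  1  0 ]
  [ 0   0  0  1 ]

-2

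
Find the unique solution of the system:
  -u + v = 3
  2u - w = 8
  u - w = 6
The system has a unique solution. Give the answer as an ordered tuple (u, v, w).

(2, 5, -4)

Form the augmented matrix and row-reduce:
  [ -1  1   0  |  3 ]
  [  2  0  -1  |  8 ]
  [  1  0  -1  |  6 ]
R1 -> -1·R1
  [ 1  -1   0  |  -3 ]
  [ 2   0  -1  |   8 ]
  [ 1   0  -1  |   6 ]
R2 -> R2 − 2·R1
  [ 1  -1   0  |  -3 ]
  [ 0   2  -1  |  14 ]
  [ 1   0  -1  |   6 ]
R3 -> R3 − R1
  [ 1  -1   0  |  -3 ]
  [ 0   2  -1  |  14 ]
  [ 0   1  -1  |   9 ]
R2 -> 1/2·R2
  [ 1  -1     0  |  -3 ]
  [ 0   1  -1/2  |   7 ]
  [ 0   1    -1  |   9 ]
R3 -> R3 − R2
  [ 1  -1     0  |  -3 ]
  [ 0   1  -1/2  |   7 ]
  [ 0   0  -1/2  |   2 ]
R3 -> -2·R3
  [ 1  -1     0  |  -3 ]
  [ 0   1  -1/2  |   7 ]
  [ 0   0     1  |  -4 ]
R2 -> R2 + 1/2·R3
  [ 1  -1  0  |  -3 ]
  [ 0   1  0  |   5 ]
  [ 0   0  1  |  -4 ]
R1 -> R1 + R2
  [ 1  0  0  |   2 ]
  [ 0  1  0  |   5 ]
  [ 0  0  1  |  -4 ]
Reading off the last column: u = 2, v = 5, w = -4.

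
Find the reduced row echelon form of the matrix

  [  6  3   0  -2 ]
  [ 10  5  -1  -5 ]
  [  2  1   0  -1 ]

[[1, 1/2, 0, 0], [0, 0, 1, 0], [0, 0, 0, 1]]

R1 -> 1/6·R1
  [  1  1/2   0  -1/3 ]
  [ 10    5  -1    -5 ]
  [  2    1   0    -1 ]
R2 -> R2 − 10·R1
  [ 1  1/2   0  -1/3 ]
  [ 0    0  -1  -5/3 ]
  [ 2    1   0    -1 ]
R3 -> R3 − 2·R1
  [ 1  1/2   0  -1/3 ]
  [ 0    0  -1  -5/3 ]
  [ 0    0   0  -1/3 ]
R2 -> -1·R2
  [ 1  1/2  0  -1/3 ]
  [ 0    0  1   5/3 ]
  [ 0    0  0  -1/3 ]
R3 -> -3·R3
  [ 1  1/2  0  -1/3 ]
  [ 0    0  1   5/3 ]
  [ 0    0  0     1 ]
R2 -> R2 − 5/3·R3
  [ 1  1/2  0  -1/3 ]
  [ 0    0  1     0 ]
  [ 0    0  0     1 ]
R1 -> R1 + 1/3·R3
  [ 1  1/2  0  0 ]
  [ 0    0  1  0 ]
  [ 0    0  0  1 ]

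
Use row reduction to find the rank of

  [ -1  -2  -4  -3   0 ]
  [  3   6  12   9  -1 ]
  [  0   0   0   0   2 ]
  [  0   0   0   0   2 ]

rank = 2

R1 → -1·R1
R2 → R2 − 3·R1
R2 → -1·R2
R3 → R3 − 2·R2
R4 → R4 − 2·R2
The reduced form has 2 nonzero rows.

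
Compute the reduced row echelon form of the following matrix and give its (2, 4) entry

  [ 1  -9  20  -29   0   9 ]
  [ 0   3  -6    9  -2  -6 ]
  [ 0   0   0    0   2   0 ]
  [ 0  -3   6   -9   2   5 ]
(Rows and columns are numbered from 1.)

R2 → 1/3·R2
  [ 1  -9  20  -29     0   9 ]
  [ 0   1  -2    3  -2/3  -2 ]
  [ 0   0   0    0     2   0 ]
  [ 0  -3   6   -9     2   5 ]
R4 → R4 + 3·R2
  [ 1  -9  20  -29     0   9 ]
  [ 0   1  -2    3  -2/3  -2 ]
  [ 0   0   0    0     2   0 ]
  [ 0   0   0    0     0  -1 ]
R3 → 1/2·R3
  [ 1  -9  20  -29     0   9 ]
  [ 0   1  -2    3  -2/3  -2 ]
  [ 0   0   0    0     1   0 ]
  [ 0   0   0    0     0  -1 ]
R4 → -1·R4
  [ 1  -9  20  -29     0   9 ]
  [ 0   1  -2    3  -2/3  -2 ]
  [ 0   0   0    0     1   0 ]
  [ 0   0   0    0     0   1 ]
R2 → R2 + 2·R4
  [ 1  -9  20  -29     0  9 ]
  [ 0   1  -2    3  -2/3  0 ]
  [ 0   0   0    0     1  0 ]
  [ 0   0   0    0     0  1 ]
R1 → R1 − 9·R4
  [ 1  -9  20  -29     0  0 ]
  [ 0   1  -2    3  -2/3  0 ]
  [ 0   0   0    0     1  0 ]
  [ 0   0   0    0     0  1 ]
R2 → R2 + 2/3·R3
  [ 1  -9  20  -29  0  0 ]
  [ 0   1  -2    3  0  0 ]
  [ 0   0   0    0  1  0 ]
  [ 0   0   0    0  0  1 ]
R1 → R1 + 9·R2
  [ 1  0   2  -2  0  0 ]
  [ 0  1  -2   3  0  0 ]
  [ 0  0   0   0  1  0 ]
  [ 0  0   0   0  0  1 ]

3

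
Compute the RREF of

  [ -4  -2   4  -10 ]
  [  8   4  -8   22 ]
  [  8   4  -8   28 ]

[[1, 1/2, -1, 0], [0, 0, 0, 1], [0, 0, 0, 0]]

ρ1 := -1/4·ρ1
  [ 1  1/2  -1  5/2 ]
  [ 8    4  -8   22 ]
  [ 8    4  -8   28 ]
ρ2 := ρ2 − 8·ρ1
  [ 1  1/2  -1  5/2 ]
  [ 0    0   0    2 ]
  [ 8    4  -8   28 ]
ρ3 := ρ3 − 8·ρ1
  [ 1  1/2  -1  5/2 ]
  [ 0    0   0    2 ]
  [ 0    0   0    8 ]
ρ2 := 1/2·ρ2
  [ 1  1/2  -1  5/2 ]
  [ 0    0   0    1 ]
  [ 0    0   0    8 ]
ρ3 := ρ3 − 8·ρ2
  [ 1  1/2  -1  5/2 ]
  [ 0    0   0    1 ]
  [ 0    0   0    0 ]
ρ1 := ρ1 − 5/2·ρ2
  [ 1  1/2  -1  0 ]
  [ 0    0   0  1 ]
  [ 0    0   0  0 ]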